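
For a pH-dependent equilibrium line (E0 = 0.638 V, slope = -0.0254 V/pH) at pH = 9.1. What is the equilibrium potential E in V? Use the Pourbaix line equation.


Apply the Pourbaix line equation: E = E0 + slope*pH
E = 0.638 + (-0.0254)*9.1 = 0.638 + (-0.23114) = 0.40686 V
Rounded to 3 decimal places: E = 0.407 V

0.407 V


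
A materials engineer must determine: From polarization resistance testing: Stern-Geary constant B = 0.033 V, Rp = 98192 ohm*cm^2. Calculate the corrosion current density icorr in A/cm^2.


Apply the Stern-Geary relation: icorr = B / Rp
icorr = 0.033 / 98192 = 3.361×10^-7 A/cm^2

3.361×10^-7 A/cm^2


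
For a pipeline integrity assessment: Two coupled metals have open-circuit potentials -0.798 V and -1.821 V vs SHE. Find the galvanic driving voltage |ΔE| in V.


Driving voltage is the absolute potential difference.
|ΔE| = |-0.798 − (-1.821)| = 1.023 V

1.023 V


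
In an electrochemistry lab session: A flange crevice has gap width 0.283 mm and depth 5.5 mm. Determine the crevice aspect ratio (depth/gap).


Aspect ratio = depth / gap
Ratio = 5.5 / 0.283 = 19.4

19.4


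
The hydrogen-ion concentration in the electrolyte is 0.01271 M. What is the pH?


pH = −log10[H+]
pH = −log10(0.01271) = 1.9

1.9


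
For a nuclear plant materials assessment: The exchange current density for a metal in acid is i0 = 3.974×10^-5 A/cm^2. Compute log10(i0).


i0 = 3.974×10^-5 A/cm^2
log10(i0) = -4.401

-4.401


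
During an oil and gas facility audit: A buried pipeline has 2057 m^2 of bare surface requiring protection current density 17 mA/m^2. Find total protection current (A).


I = area * current density, then convert mA → A (÷1000)
I = 2057 * 17 / 1000 = 34.97 A

34.97 A


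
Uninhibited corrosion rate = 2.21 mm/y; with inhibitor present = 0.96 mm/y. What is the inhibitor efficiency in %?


Apply the inhibitor-efficiency definition: IE = (CR_blank − CR_inh)/CR_blank × 100
IE = (2.21 − 0.96) / 2.21 × 100
IE = 1.25 / 2.21 × 100 = 56.6 %

56.6 %


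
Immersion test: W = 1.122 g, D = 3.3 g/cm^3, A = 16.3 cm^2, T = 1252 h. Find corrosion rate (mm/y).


Apply the mm/y weight-loss relation: CR = 87600 * W / (D * A * T)
Numerator: 87600 * 1.122 = 98287.2
Denominator: 3.3 * 16.3 * 1252 = 67345.08
CR = 98287.2 / 67345.08 = 1.4595 mm/y

1.4595 mm/y


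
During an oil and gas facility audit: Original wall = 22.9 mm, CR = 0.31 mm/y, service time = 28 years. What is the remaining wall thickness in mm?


Remaining wall = original − CR × time
t = 22.9 − 0.31*28 = 22.9 − 8.68 = 14.22 mm

14.22 mm


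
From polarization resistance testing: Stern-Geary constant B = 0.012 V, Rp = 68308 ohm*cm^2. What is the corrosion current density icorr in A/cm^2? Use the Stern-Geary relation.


Apply the Stern-Geary relation: icorr = B / Rp
icorr = 0.012 / 68308 = 1.757×10^-7 A/cm^2

1.757×10^-7 A/cm^2


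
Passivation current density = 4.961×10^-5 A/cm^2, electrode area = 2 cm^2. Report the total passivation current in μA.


I = i_pass * A, then convert A → μA (×10^6)
I = 4.961×10^-5 * 2 * 10^6 = 99.22 μA

99.22 μA


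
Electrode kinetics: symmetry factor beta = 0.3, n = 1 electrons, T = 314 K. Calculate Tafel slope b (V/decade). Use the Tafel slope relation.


Apply the Tafel slope relation: b = 2.303*R*T/(beta*n*F)
Numerator: 2.303 * 8.314 * 314 = 6012.2
Denominator: 0.3 * 1 * 96485 = 28945.5
b = 6012.2 / 28945.5 = 0.2077 V/decade

0.2077 V/decade


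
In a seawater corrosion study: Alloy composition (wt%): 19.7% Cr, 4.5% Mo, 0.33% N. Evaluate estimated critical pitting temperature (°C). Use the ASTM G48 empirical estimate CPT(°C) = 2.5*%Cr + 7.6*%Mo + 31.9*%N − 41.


Apply the ASTM G48 empirical CPT estimate: CPT(°C) = 2.5*%Cr + 7.6*%Mo + 31.9*%N − 41
2.5*19.7 = 49.25; 7.6*4.5 = 34.2; 31.9*0.33 = 10.527
CPT = 49.25 + 34.2 + 10.527 − 41 = 52.977 °C
Rounded to 0.1 °C: CPT ≈ 53.0 °C

53.0 °C


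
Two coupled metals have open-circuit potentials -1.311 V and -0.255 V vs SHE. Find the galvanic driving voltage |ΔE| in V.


Driving voltage is the absolute potential difference.
|ΔE| = |-1.311 − (-0.255)| = 1.056 V

1.056 V


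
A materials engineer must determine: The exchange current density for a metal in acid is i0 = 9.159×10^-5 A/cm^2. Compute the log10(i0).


i0 = 9.159×10^-5 A/cm^2
log10(i0) = -4.038

-4.038


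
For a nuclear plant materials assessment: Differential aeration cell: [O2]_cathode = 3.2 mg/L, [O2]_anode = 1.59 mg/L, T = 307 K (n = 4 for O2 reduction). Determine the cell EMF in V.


Apply the Nernst concentration-cell relation: E = (RT/nF)*ln(C_cathode/C_anode)
RT/nF = 8.314*307/(4*96485) = 0.00661346 V
ln(3.2/1.59) = 0.69942
E = 0.00661346 * 0.69942 = 0.00463 V

0.00463 V


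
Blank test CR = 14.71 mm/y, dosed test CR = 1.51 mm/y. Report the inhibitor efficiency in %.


Apply the inhibitor-efficiency definition: IE = (CR_blank − CR_inh)/CR_blank × 100
IE = (14.71 − 1.51) / 14.71 × 100
IE = 13.2 / 14.71 × 100 = 89.7 %

89.7 %


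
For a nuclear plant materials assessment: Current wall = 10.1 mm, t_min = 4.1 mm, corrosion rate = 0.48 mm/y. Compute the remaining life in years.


Apply the remaining-life relation: RL = (t_current − t_min) / CR
RL = (10.1 − 4.1) / 0.48 = 6.0 / 0.48 = 12.5 years

12.5 years


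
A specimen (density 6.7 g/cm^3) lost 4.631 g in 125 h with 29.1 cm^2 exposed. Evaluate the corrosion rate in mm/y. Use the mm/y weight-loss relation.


Apply the mm/y weight-loss relation: CR = 87600 * W / (D * A * T)
Numerator: 87600 * 4.631 = 405675.6
Denominator: 6.7 * 29.1 * 125 = 24371.25
CR = 405675.6 / 24371.25 = 16.645662 mm/y

16.645662 mm/y


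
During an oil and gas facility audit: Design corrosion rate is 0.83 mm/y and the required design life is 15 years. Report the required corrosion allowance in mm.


Corrosion allowance = CR × design life
CA = 0.83 * 15 = 12.45 mm

12.45 mm


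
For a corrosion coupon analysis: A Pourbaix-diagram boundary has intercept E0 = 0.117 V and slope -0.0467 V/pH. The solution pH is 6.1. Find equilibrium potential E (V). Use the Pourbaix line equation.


Apply the Pourbaix line equation: E = E0 + slope*pH
E = 0.117 + (-0.0467)*6.1 = 0.117 + (-0.28487) = -0.16787 V
Rounded to 3 decimal places: E = -0.168 V

-0.168 V


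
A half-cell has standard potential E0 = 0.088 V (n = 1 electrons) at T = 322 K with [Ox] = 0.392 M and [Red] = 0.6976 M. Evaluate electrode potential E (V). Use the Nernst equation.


Apply the Nernst equation: E = E0 + (RT/nF)*ln([Ox]/[Red])
Step 1: RT/nF = 8.314*322/(1*96485) = 0.02774636 V
Step 2: [Ox]/[Red] = 0.392/0.6976 = 0.561927
Step 3: ln(0.561927) = -0.576383
Step 4: correction = 0.02774636 * -0.576383 = -0.016 V
E = 0.088 + -0.016 = 0.072 V

0.072 V


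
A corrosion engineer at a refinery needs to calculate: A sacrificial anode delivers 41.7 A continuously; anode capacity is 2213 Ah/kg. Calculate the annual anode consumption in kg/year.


Annual consumption = current * hours per year / capacity
Rate = 41.7 * 8760 / 2213 = 165.1 kg/year

165.1 kg/year


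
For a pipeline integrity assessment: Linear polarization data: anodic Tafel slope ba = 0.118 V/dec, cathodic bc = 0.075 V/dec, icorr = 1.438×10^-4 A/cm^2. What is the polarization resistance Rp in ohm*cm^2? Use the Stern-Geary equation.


Apply the Stern-Geary equation: Rp = ba*bc / (2.303*icorr*(ba+bc))
ba*bc = 0.118*0.075 = 0.00885
ba+bc = 0.193; 2.303*icorr*(ba+bc) = 2.303*1.438×10^-4*0.193 = 6.391608×10^-5
Rp = 0.00885 / 6.391608×10^-5 = 138.5 ohm*cm^2

138.5 ohm*cm^2


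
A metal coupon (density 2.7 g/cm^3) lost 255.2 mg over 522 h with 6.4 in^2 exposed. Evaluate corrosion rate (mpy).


Apply the mpy weight-loss relation: CR = 534 * W / (D * A * T)
Numerator: 534 * 255.2 = 136276.8
Denominator: 2.7 * 6.4 * 522 = 9020.16
CR = 136276.8 / 9020.16 = 15.10802 mpy

15.10802 mpy


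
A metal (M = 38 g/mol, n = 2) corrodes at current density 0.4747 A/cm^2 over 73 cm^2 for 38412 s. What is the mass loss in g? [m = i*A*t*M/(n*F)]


Apply Faraday's law: m = i*A*t*M / (n*F)
Total charge passed Q = i*A*t = 0.4747*73*38412 = 1331094.8772 C
m = Q*M/(n*F) = 1331094.8772*38/(2*96485) = 262.122 g

262.122 g


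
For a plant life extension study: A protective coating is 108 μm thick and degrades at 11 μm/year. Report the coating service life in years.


Service life = thickness / degradation rate
Life = 108 / 11 = 9.8 years

9.8 years


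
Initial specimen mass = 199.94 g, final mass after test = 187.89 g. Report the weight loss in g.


Weight loss = initial − final
WL = 199.94 − 187.89 = 12.05 g

12.05 g


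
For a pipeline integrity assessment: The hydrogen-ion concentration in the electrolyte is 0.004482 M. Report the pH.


pH = −log10[H+]
pH = −log10(0.004482) = 2.35

2.35


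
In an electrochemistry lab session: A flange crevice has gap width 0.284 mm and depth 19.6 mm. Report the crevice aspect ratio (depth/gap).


Aspect ratio = depth / gap
Ratio = 19.6 / 0.284 = 69.0

69.0


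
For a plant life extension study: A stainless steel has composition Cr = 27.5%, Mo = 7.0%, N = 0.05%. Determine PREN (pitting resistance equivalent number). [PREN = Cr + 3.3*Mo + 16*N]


Apply the PREN formula: PREN = Cr + 3.3*Mo + 16*N
PREN = 27.5 + 3.3*7.0 + 16*0.05
PREN = 27.5 + 23.1 + 0.8 = 51.4

51.4


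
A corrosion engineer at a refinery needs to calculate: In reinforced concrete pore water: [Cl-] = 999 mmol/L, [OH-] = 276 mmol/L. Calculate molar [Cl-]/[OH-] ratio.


Threshold parameter = [Cl-] / [OH-] (molar basis; both in mmol/L, so units cancel)
Ratio = 999 / 276 = 3.62

3.62


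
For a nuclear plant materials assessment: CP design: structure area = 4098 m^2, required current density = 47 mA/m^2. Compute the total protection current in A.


I = area * current density, then convert mA → A (÷1000)
I = 4098 * 47 / 1000 = 192.61 A

192.61 A


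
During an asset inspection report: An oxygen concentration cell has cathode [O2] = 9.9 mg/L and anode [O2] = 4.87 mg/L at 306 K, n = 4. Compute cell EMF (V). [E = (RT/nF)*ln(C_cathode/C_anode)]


Apply the Nernst concentration-cell relation: E = (RT/nF)*ln(C_cathode/C_anode)
RT/nF = 8.314*306/(4*96485) = 0.00659192 V
ln(9.9/4.87) = 0.70944
E = 0.00659192 * 0.70944 = 0.00468 V

0.00468 V


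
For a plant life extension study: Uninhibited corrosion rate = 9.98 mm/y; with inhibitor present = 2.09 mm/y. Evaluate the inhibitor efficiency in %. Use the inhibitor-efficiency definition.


Apply the inhibitor-efficiency definition: IE = (CR_blank − CR_inh)/CR_blank × 100
IE = (9.98 − 2.09) / 9.98 × 100
IE = 7.89 / 9.98 × 100 = 79.1 %

79.1 %


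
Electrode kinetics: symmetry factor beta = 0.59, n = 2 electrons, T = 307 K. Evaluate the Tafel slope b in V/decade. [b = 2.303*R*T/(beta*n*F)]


Apply the Tafel slope relation: b = 2.303*R*T/(beta*n*F)
Numerator: 2.303 * 8.314 * 307 = 5878.17
Denominator: 0.59 * 2 * 96485 = 113852.3
b = 5878.17 / 113852.3 = 0.0516 V/decade

0.0516 V/decade


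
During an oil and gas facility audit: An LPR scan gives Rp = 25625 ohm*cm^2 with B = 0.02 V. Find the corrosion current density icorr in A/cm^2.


Apply the Stern-Geary relation: icorr = B / Rp
icorr = 0.02 / 25625 = 7.805×10^-7 A/cm^2

7.805×10^-7 A/cm^2


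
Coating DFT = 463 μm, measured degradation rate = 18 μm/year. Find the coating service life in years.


Service life = thickness / degradation rate
Life = 463 / 18 = 25.7 years

25.7 years


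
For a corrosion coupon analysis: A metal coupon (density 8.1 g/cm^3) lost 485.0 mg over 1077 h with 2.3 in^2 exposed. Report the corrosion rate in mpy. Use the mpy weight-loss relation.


Apply the mpy weight-loss relation: CR = 534 * W / (D * A * T)
Numerator: 534 * 485.0 = 258990.0
Denominator: 8.1 * 2.3 * 1077 = 20064.51
CR = 258990.0 / 20064.51 = 12.90787 mpy

12.90787 mpy


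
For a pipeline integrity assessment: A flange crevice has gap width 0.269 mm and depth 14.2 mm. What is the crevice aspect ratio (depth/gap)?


Aspect ratio = depth / gap
Ratio = 14.2 / 0.269 = 52.8

52.8


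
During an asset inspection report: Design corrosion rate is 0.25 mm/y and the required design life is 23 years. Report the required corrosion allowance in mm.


Corrosion allowance = CR × design life
CA = 0.25 * 23 = 5.75 mm

5.75 mm


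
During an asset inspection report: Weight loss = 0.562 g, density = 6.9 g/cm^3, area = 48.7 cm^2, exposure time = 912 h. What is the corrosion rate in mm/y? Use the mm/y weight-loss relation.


Apply the mm/y weight-loss relation: CR = 87600 * W / (D * A * T)
Numerator: 87600 * 0.562 = 49231.2
Denominator: 6.9 * 48.7 * 912 = 306459.36
CR = 49231.2 / 306459.36 = 0.16065 mm/y

0.16065 mm/y


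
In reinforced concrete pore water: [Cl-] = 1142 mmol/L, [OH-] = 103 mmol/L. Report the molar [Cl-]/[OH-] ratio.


Threshold parameter = [Cl-] / [OH-] (molar basis; both in mmol/L, so units cancel)
Ratio = 1142 / 103 = 11.09

11.09


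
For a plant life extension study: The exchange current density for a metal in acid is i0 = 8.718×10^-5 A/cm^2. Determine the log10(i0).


i0 = 8.718×10^-5 A/cm^2
log10(i0) = -4.06

-4.06


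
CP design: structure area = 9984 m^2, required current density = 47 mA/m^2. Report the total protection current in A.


I = area * current density, then convert mA → A (÷1000)
I = 9984 * 47 / 1000 = 469.25 A

469.25 A


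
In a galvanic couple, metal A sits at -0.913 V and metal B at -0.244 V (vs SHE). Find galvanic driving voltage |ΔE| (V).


Driving voltage is the absolute potential difference.
|ΔE| = |-0.913 − (-0.244)| = 0.669 V

0.669 V


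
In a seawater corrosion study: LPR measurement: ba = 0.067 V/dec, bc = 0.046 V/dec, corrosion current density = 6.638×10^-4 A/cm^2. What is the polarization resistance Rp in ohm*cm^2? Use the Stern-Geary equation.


Apply the Stern-Geary equation: Rp = ba*bc / (2.303*icorr*(ba+bc))
ba*bc = 0.067*0.046 = 0.003082
ba+bc = 0.113; 2.303*icorr*(ba+bc) = 2.303*6.638×10^-4*0.113 = 1.7274665×10^-4
Rp = 0.003082 / 1.7274665×10^-4 = 17.8 ohm*cm^2

17.8 ohm*cm^2


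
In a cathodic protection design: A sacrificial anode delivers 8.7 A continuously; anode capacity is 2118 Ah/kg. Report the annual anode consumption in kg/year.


Annual consumption = current * hours per year / capacity
Rate = 8.7 * 8760 / 2118 = 36.0 kg/year

36.0 kg/year


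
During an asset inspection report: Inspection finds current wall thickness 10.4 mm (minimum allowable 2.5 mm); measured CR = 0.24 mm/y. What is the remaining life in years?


Apply the remaining-life relation: RL = (t_current − t_min) / CR
RL = (10.4 − 2.5) / 0.24 = 7.9 / 0.24 = 32.9 years

32.9 years


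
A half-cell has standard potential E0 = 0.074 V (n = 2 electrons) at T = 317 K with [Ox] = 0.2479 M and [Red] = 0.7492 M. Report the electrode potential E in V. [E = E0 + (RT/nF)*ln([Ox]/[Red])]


Apply the Nernst equation: E = E0 + (RT/nF)*ln([Ox]/[Red])
Step 1: RT/nF = 8.314*317/(2*96485) = 0.01365776 V
Step 2: [Ox]/[Red] = 0.2479/0.7492 = 0.330886
Step 3: ln(0.330886) = -1.105981
Step 4: correction = 0.01365776 * -1.105981 = -0.0151 V
E = 0.074 + -0.0151 = 0.0589 V

0.0589 V


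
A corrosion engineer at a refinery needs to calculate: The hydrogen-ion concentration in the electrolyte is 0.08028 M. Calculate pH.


pH = −log10[H+]
pH = −log10(0.08028) = 1.1

1.1


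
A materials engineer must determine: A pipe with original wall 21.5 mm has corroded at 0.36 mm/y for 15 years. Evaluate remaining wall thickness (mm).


Remaining wall = original − CR × time
t = 21.5 − 0.36*15 = 21.5 − 5.4 = 16.1 mm

16.1 mm


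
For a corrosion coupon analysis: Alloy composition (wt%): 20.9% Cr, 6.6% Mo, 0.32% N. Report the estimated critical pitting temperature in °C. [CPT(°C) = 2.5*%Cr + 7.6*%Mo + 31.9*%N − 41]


Apply the ASTM G48 empirical CPT estimate: CPT(°C) = 2.5*%Cr + 7.6*%Mo + 31.9*%N − 41
2.5*20.9 = 52.25; 7.6*6.6 = 50.16; 31.9*0.32 = 10.208
CPT = 52.25 + 50.16 + 10.208 − 41 = 71.618 °C
Rounded to 0.1 °C: CPT ≈ 71.6 °C

71.6 °C


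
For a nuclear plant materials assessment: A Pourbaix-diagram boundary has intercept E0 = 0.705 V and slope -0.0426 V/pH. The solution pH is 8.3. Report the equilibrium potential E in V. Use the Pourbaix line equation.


Apply the Pourbaix line equation: E = E0 + slope*pH
E = 0.705 + (-0.0426)*8.3 = 0.705 + (-0.35358) = 0.35142 V
Rounded to 3 decimal places: E = 0.351 V

0.351 V


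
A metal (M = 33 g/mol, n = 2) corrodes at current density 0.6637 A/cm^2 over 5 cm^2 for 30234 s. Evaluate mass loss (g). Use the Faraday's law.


Apply Faraday's law: m = i*A*t*M / (n*F)
Total charge passed Q = i*A*t = 0.6637*5*30234 = 100331.529 C
m = Q*M/(n*F) = 100331.529*33/(2*96485) = 17.1578 g

17.1578 g


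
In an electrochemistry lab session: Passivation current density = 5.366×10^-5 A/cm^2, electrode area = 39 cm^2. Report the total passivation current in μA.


I = i_pass * A, then convert A → μA (×10^6)
I = 5.366×10^-5 * 39 * 10^6 = 2092.74 μA

2092.74 μA


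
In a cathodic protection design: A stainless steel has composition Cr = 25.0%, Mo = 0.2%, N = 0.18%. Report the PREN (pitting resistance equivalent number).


Apply the PREN formula: PREN = Cr + 3.3*Mo + 16*N
PREN = 25.0 + 3.3*0.2 + 16*0.18
PREN = 25.0 + 0.66 + 2.88 = 28.54

28.54


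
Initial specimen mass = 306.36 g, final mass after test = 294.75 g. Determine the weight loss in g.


Weight loss = initial − final
WL = 306.36 − 294.75 = 11.61 g

11.61 g


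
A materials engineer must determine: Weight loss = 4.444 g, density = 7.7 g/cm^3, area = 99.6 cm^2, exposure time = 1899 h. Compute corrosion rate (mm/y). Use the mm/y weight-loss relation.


Apply the mm/y weight-loss relation: CR = 87600 * W / (D * A * T)
Numerator: 87600 * 4.444 = 389294.4
Denominator: 7.7 * 99.6 * 1899 = 1456381.08
CR = 389294.4 / 1456381.08 = 0.2673 mm/y

0.2673 mm/y


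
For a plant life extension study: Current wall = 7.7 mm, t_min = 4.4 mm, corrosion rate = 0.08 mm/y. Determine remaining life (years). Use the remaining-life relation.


Apply the remaining-life relation: RL = (t_current − t_min) / CR
RL = (7.7 − 4.4) / 0.08 = 3.3 / 0.08 = 41.3 years

41.3 years


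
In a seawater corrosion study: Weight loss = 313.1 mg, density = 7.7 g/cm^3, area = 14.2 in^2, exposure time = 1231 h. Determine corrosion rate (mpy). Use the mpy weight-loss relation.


Apply the mpy weight-loss relation: CR = 534 * W / (D * A * T)
Numerator: 534 * 313.1 = 167195.4
Denominator: 7.7 * 14.2 * 1231 = 134597.54
CR = 167195.4 / 134597.54 = 1.24219 mpy

1.24219 mpy


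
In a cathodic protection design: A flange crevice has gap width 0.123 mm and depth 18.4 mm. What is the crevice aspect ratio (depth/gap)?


Aspect ratio = depth / gap
Ratio = 18.4 / 0.123 = 149.6

149.6


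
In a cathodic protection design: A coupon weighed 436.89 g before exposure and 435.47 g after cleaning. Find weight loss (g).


Weight loss = initial − final
WL = 436.89 − 435.47 = 1.42 g

1.42 g


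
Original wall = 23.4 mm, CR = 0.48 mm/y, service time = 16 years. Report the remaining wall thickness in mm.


Remaining wall = original − CR × time
t = 23.4 − 0.48*16 = 23.4 − 7.68 = 15.72 mm

15.72 mm


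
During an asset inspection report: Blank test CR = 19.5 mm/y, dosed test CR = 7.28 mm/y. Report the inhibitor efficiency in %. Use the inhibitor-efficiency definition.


Apply the inhibitor-efficiency definition: IE = (CR_blank − CR_inh)/CR_blank × 100
IE = (19.5 − 7.28) / 19.5 × 100
IE = 12.22 / 19.5 × 100 = 62.7 %

62.7 %


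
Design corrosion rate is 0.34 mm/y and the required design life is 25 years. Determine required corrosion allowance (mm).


Corrosion allowance = CR × design life
CA = 0.34 * 25 = 8.5 mm

8.5 mm


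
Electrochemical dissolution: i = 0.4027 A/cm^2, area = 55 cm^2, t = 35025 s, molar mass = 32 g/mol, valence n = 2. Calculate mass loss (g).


Apply Faraday's law: m = i*A*t*M / (n*F)
Total charge passed Q = i*A*t = 0.4027*55*35025 = 775751.2125 C
m = Q*M/(n*F) = 775751.2125*32/(2*96485) = 128.64196 g

128.64196 g


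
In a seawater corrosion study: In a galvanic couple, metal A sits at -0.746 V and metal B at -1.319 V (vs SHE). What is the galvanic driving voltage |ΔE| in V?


Driving voltage is the absolute potential difference.
|ΔE| = |-0.746 − (-1.319)| = 0.573 V

0.573 V


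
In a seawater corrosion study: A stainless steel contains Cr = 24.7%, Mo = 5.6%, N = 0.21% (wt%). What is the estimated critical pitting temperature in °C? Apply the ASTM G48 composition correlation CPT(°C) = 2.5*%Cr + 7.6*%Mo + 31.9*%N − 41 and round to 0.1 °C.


Apply the ASTM G48 empirical CPT estimate: CPT(°C) = 2.5*%Cr + 7.6*%Mo + 31.9*%N − 41
2.5*24.7 = 61.75; 7.6*5.6 = 42.56; 31.9*0.21 = 6.699
CPT = 61.75 + 42.56 + 6.699 − 41 = 70.009 °C
Rounded to 0.1 °C: CPT ≈ 70.0 °C

70.0 °C


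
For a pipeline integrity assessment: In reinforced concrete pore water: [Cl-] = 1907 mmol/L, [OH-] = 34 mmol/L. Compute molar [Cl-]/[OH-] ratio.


Threshold parameter = [Cl-] / [OH-] (molar basis; both in mmol/L, so units cancel)
Ratio = 1907 / 34 = 56.09

56.09


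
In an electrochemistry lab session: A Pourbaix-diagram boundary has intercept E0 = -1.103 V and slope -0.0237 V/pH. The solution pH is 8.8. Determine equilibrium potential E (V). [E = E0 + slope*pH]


Apply the Pourbaix line equation: E = E0 + slope*pH
E = -1.103 + (-0.0237)*8.8 = -1.103 + (-0.20856) = -1.31156 V
Rounded to 4 decimal places: E = -1.3116 V

-1.3116 V


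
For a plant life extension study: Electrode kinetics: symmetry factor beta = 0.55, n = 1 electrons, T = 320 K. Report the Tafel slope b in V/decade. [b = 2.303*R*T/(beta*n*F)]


Apply the Tafel slope relation: b = 2.303*R*T/(beta*n*F)
Numerator: 2.303 * 8.314 * 320 = 6127.09
Denominator: 0.55 * 1 * 96485 = 53066.75
b = 6127.09 / 53066.75 = 0.1155 V/decade

0.1155 V/decade


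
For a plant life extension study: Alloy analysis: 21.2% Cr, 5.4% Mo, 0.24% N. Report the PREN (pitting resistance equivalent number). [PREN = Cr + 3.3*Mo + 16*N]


Apply the PREN formula: PREN = Cr + 3.3*Mo + 16*N
PREN = 21.2 + 3.3*5.4 + 16*0.24
PREN = 21.2 + 17.82 + 3.84 = 42.86

42.86


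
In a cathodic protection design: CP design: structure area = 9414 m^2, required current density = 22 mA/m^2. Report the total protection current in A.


I = area * current density, then convert mA → A (÷1000)
I = 9414 * 22 / 1000 = 207.11 A

207.11 A


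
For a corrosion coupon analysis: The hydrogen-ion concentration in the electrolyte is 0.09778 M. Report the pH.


pH = −log10[H+]
pH = −log10(0.09778) = 1.01

1.01


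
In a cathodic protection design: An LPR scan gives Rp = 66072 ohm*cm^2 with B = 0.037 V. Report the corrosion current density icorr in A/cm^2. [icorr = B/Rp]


Apply the Stern-Geary relation: icorr = B / Rp
icorr = 0.037 / 66072 = 5.6×10^-7 A/cm^2

5.6×10^-7 A/cm^2


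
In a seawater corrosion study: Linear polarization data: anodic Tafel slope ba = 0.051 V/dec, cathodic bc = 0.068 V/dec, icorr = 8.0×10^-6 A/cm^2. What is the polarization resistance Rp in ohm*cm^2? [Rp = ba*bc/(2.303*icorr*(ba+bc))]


Apply the Stern-Geary equation: Rp = ba*bc / (2.303*icorr*(ba+bc))
ba*bc = 0.051*0.068 = 0.003468
ba+bc = 0.119; 2.303*icorr*(ba+bc) = 2.303*8.0×10^-6*0.119 = 2.192456×10^-6
Rp = 0.003468 / 2.192456×10^-6 = 1581.79 ohm*cm^2

1581.79 ohm*cm^2


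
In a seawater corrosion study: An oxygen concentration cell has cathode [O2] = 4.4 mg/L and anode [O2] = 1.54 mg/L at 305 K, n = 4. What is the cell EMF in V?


Apply the Nernst concentration-cell relation: E = (RT/nF)*ln(C_cathode/C_anode)
RT/nF = 8.314*305/(4*96485) = 0.00657037 V
ln(4.4/1.54) = 1.04982
E = 0.00657037 * 1.04982 = 0.0069 V

0.0069 V


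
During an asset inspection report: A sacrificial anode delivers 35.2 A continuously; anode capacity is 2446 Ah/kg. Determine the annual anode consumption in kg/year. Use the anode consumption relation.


Annual consumption = current * hours per year / capacity
Rate = 35.2 * 8760 / 2446 = 126.1 kg/year

126.1 kg/year


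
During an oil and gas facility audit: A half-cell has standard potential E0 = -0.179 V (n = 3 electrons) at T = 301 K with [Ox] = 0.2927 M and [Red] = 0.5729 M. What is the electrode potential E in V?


Apply the Nernst equation: E = E0 + (RT/nF)*ln([Ox]/[Red])
Step 1: RT/nF = 8.314*301/(3*96485) = 0.00864561 V
Step 2: [Ox]/[Red] = 0.2927/0.5729 = 0.510909
Step 3: ln(0.510909) = -0.671564
Step 4: correction = 0.00864561 * -0.671564 = -0.006 V
E = -0.179 + -0.006 = -0.185 V

-0.185 V


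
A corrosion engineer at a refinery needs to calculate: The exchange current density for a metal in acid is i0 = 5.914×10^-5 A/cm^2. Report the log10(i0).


i0 = 5.914×10^-5 A/cm^2
log10(i0) = -4.228

-4.228


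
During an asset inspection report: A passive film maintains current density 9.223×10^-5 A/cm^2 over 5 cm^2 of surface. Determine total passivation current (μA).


I = i_pass * A, then convert A → μA (×10^6)
I = 9.223×10^-5 * 5 * 10^6 = 461.15 μA

461.15 μA


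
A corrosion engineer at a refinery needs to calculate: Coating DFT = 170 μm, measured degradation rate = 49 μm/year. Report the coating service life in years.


Service life = thickness / degradation rate
Life = 170 / 49 = 3.5 years

3.5 years


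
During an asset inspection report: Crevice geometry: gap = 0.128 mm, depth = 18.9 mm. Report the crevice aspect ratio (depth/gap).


Aspect ratio = depth / gap
Ratio = 18.9 / 0.128 = 147.7

147.7


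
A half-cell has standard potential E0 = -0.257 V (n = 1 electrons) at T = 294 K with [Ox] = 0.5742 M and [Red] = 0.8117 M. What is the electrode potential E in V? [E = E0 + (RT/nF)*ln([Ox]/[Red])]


Apply the Nernst equation: E = E0 + (RT/nF)*ln([Ox]/[Red])
Step 1: RT/nF = 8.314*294/(1*96485) = 0.02533364 V
Step 2: [Ox]/[Red] = 0.5742/0.8117 = 0.707404
Step 3: ln(0.707404) = -0.346153
Step 4: correction = 0.02533364 * -0.346153 = -0.009 V
E = -0.257 + -0.009 = -0.266 V

-0.266 V


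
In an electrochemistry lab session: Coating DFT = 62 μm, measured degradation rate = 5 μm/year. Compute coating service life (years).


Service life = thickness / degradation rate
Life = 62 / 5 = 12.4 years

12.4 years


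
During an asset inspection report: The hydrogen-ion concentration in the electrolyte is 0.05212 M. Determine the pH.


pH = −log10[H+]
pH = −log10(0.05212) = 1.28

1.28


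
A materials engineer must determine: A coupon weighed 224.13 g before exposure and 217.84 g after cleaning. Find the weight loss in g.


Weight loss = initial − final
WL = 224.13 − 217.84 = 6.29 g

6.29 g


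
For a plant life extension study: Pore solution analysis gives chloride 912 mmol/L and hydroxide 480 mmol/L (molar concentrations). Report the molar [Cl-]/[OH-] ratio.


Threshold parameter = [Cl-] / [OH-] (molar basis; both in mmol/L, so units cancel)
Ratio = 912 / 480 = 1.9

1.9


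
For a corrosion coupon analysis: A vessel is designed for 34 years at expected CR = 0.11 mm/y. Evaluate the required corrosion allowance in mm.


Corrosion allowance = CR × design life
CA = 0.11 * 34 = 3.74 mm

3.74 mm


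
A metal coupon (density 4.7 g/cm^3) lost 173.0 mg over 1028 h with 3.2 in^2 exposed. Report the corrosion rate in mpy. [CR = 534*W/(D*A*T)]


Apply the mpy weight-loss relation: CR = 534 * W / (D * A * T)
Numerator: 534 * 173.0 = 92382.0
Denominator: 4.7 * 3.2 * 1028 = 15461.12
CR = 92382.0 / 15461.12 = 5.9751 mpy

5.9751 mpy


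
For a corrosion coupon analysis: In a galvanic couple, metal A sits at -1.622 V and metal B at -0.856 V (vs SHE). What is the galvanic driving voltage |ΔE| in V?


Driving voltage is the absolute potential difference.
|ΔE| = |-1.622 − (-0.856)| = 0.766 V

0.766 V


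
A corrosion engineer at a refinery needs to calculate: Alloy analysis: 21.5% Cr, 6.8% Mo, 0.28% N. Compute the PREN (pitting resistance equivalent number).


Apply the PREN formula: PREN = Cr + 3.3*Mo + 16*N
PREN = 21.5 + 3.3*6.8 + 16*0.28
PREN = 21.5 + 22.44 + 4.48 = 48.42

48.42


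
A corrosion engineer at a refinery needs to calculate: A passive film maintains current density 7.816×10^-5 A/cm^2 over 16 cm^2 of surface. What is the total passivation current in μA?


I = i_pass * A, then convert A → μA (×10^6)
I = 7.816×10^-5 * 16 * 10^6 = 1250.56 μA

1250.56 μA


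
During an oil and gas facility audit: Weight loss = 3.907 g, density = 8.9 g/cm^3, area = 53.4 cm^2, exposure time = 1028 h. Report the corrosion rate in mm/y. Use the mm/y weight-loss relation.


Apply the mm/y weight-loss relation: CR = 87600 * W / (D * A * T)
Numerator: 87600 * 3.907 = 342253.2
Denominator: 8.9 * 53.4 * 1028 = 488567.28
CR = 342253.2 / 488567.28 = 0.70052 mm/y

0.70052 mm/y


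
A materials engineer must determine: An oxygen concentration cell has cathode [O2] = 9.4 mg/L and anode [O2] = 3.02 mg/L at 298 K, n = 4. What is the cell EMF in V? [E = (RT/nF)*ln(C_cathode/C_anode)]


Apply the Nernst concentration-cell relation: E = (RT/nF)*ln(C_cathode/C_anode)
RT/nF = 8.314*298/(4*96485) = 0.00641958 V
ln(9.4/3.02) = 1.13545
E = 0.00641958 * 1.13545 = 0.00729 V

0.00729 V


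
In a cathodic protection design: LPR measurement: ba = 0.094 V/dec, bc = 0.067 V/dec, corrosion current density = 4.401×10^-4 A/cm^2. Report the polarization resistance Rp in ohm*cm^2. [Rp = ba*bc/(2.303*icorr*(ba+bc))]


Apply the Stern-Geary equation: Rp = ba*bc / (2.303*icorr*(ba+bc))
ba*bc = 0.094*0.067 = 0.006298
ba+bc = 0.161; 2.303*icorr*(ba+bc) = 2.303*4.401×10^-4*0.161 = 1.631816×10^-4
Rp = 0.006298 / 1.631816×10^-4 = 38.6 ohm*cm^2

38.6 ohm*cm^2


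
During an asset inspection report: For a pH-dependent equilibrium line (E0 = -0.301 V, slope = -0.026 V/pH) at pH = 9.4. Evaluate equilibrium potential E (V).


Apply the Pourbaix line equation: E = E0 + slope*pH
E = -0.301 + (-0.026)*9.4 = -0.301 + (-0.2444) = -0.5454 V
Rounded to 3 decimal places: E = -0.545 V

-0.545 V


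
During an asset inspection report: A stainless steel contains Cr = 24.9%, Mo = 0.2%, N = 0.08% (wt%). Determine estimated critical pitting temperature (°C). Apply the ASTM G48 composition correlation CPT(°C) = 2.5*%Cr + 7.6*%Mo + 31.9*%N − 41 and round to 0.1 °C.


Apply the ASTM G48 empirical CPT estimate: CPT(°C) = 2.5*%Cr + 7.6*%Mo + 31.9*%N − 41
2.5*24.9 = 62.25; 7.6*0.2 = 1.52; 31.9*0.08 = 2.552
CPT = 62.25 + 1.52 + 2.552 − 41 = 25.322 °C
Rounded to 0.1 °C: CPT ≈ 25.3 °C

25.3 °C


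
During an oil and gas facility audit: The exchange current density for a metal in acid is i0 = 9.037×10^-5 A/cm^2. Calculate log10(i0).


i0 = 9.037×10^-5 A/cm^2
log10(i0) = -4.044

-4.044


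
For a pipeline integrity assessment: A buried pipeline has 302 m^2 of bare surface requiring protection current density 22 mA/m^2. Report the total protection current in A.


I = area * current density, then convert mA → A (÷1000)
I = 302 * 22 / 1000 = 6.64 A

6.64 A


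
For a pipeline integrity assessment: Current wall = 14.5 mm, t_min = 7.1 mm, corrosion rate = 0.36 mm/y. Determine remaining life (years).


Apply the remaining-life relation: RL = (t_current − t_min) / CR
RL = (14.5 − 7.1) / 0.36 = 7.4 / 0.36 = 20.6 years

20.6 years


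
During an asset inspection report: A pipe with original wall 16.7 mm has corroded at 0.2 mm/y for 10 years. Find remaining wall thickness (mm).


Remaining wall = original − CR × time
t = 16.7 − 0.2*10 = 16.7 − 2.0 = 14.7 mm

14.7 mm


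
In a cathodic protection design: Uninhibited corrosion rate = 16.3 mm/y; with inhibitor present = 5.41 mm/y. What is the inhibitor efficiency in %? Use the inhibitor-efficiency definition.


Apply the inhibitor-efficiency definition: IE = (CR_blank − CR_inh)/CR_blank × 100
IE = (16.3 − 5.41) / 16.3 × 100
IE = 10.89 / 16.3 × 100 = 66.8 %

66.8 %


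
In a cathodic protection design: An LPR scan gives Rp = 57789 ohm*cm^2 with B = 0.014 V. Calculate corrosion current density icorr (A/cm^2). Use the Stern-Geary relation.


Apply the Stern-Geary relation: icorr = B / Rp
icorr = 0.014 / 57789 = 2.423×10^-7 A/cm^2

2.423×10^-7 A/cm^2


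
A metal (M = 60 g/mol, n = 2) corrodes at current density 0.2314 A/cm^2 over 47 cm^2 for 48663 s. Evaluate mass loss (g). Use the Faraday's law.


Apply Faraday's law: m = i*A*t*M / (n*F)
Total charge passed Q = i*A*t = 0.2314*47*48663 = 529249.0554 C
m = Q*M/(n*F) = 529249.0554*60/(2*96485) = 164.559 g

164.559 g


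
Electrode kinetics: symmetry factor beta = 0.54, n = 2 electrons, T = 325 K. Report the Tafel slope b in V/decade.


Apply the Tafel slope relation: b = 2.303*R*T/(beta*n*F)
Numerator: 2.303 * 8.314 * 325 = 6222.82
Denominator: 0.54 * 2 * 96485 = 104203.8
b = 6222.82 / 104203.8 = 0.0597 V/decade

0.0597 V/decade


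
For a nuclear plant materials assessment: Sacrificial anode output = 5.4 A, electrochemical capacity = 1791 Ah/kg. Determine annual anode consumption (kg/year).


Annual consumption = current * hours per year / capacity
Rate = 5.4 * 8760 / 1791 = 26.4 kg/year

26.4 kg/year


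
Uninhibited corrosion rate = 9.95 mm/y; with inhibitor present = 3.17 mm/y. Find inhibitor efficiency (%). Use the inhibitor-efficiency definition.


Apply the inhibitor-efficiency definition: IE = (CR_blank − CR_inh)/CR_blank × 100
IE = (9.95 − 3.17) / 9.95 × 100
IE = 6.78 / 9.95 × 100 = 68.1 %

68.1 %


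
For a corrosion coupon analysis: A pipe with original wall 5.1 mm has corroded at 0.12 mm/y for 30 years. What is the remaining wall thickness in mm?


Remaining wall = original − CR × time
t = 5.1 − 0.12*30 = 5.1 − 3.6 = 1.5 mm

1.5 mm


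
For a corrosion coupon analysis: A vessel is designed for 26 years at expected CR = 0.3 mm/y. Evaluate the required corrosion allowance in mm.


Corrosion allowance = CR × design life
CA = 0.3 * 26 = 7.8 mm

7.8 mm


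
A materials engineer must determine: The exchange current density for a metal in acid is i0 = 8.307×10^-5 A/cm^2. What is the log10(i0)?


i0 = 8.307×10^-5 A/cm^2
log10(i0) = -4.081

-4.081


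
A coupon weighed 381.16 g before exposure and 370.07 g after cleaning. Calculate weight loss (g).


Weight loss = initial − final
WL = 381.16 − 370.07 = 11.09 g

11.09 g


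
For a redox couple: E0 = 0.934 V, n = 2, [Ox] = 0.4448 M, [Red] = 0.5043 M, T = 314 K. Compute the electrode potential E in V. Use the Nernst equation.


Apply the Nernst equation: E = E0 + (RT/nF)*ln([Ox]/[Red])
Step 1: RT/nF = 8.314*314/(2*96485) = 0.01352851 V
Step 2: [Ox]/[Red] = 0.4448/0.5043 = 0.882015
Step 3: ln(0.882015) = -0.125546
Step 4: correction = 0.01352851 * -0.125546 = -0.0017 V
E = 0.934 + -0.0017 = 0.9323 V

0.9323 V


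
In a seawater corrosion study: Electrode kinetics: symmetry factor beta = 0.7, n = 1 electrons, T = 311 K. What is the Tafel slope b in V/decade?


Apply the Tafel slope relation: b = 2.303*R*T/(beta*n*F)
Numerator: 2.303 * 8.314 * 311 = 5954.76
Denominator: 0.7 * 1 * 96485 = 67539.5
b = 5954.76 / 67539.5 = 0.088 V/decade

0.088 V/decade


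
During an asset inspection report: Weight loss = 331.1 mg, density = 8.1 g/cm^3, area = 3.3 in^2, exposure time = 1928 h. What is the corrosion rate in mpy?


Apply the mpy weight-loss relation: CR = 534 * W / (D * A * T)
Numerator: 534 * 331.1 = 176807.4
Denominator: 8.1 * 3.3 * 1928 = 51535.44
CR = 176807.4 / 51535.44 = 3.4308 mpy

3.4308 mpy


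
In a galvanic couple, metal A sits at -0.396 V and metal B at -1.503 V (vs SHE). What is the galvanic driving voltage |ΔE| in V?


Driving voltage is the absolute potential difference.
|ΔE| = |-0.396 − (-1.503)| = 1.107 V

1.107 V


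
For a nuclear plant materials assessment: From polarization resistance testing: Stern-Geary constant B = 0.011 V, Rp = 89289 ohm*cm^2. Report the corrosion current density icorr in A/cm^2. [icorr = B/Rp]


Apply the Stern-Geary relation: icorr = B / Rp
icorr = 0.011 / 89289 = 1.232×10^-7 A/cm^2

1.232×10^-7 A/cm^2


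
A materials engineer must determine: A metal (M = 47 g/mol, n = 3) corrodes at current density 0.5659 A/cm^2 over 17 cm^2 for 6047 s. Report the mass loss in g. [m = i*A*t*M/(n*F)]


Apply Faraday's law: m = i*A*t*M / (n*F)
Total charge passed Q = i*A*t = 0.5659*17*6047 = 58173.9541 C
m = Q*M/(n*F) = 58173.9541*47/(3*96485) = 9.44594 g

9.44594 g


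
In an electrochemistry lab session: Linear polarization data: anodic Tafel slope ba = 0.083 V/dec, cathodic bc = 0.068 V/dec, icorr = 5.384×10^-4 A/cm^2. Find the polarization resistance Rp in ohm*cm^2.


Apply the Stern-Geary equation: Rp = ba*bc / (2.303*icorr*(ba+bc))
ba*bc = 0.083*0.068 = 0.005644
ba+bc = 0.151; 2.303*icorr*(ba+bc) = 2.303*5.384×10^-4*0.151 = 1.8723022×10^-4
Rp = 0.005644 / 1.8723022×10^-4 = 30.1 ohm*cm^2

30.1 ohm*cm^2


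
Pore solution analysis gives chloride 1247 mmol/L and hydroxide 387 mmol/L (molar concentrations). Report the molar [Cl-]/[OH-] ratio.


Threshold parameter = [Cl-] / [OH-] (molar basis; both in mmol/L, so units cancel)
Ratio = 1247 / 387 = 3.22

3.22


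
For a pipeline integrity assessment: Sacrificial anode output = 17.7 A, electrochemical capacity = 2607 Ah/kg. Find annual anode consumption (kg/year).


Annual consumption = current * hours per year / capacity
Rate = 17.7 * 8760 / 2607 = 59.5 kg/year

59.5 kg/year


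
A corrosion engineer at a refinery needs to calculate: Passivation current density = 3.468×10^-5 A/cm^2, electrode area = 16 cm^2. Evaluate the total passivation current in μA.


I = i_pass * A, then convert A → μA (×10^6)
I = 3.468×10^-5 * 16 * 10^6 = 554.88 μA

554.88 μA


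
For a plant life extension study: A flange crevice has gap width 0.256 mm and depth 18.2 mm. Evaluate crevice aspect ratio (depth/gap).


Aspect ratio = depth / gap
Ratio = 18.2 / 0.256 = 71.1

71.1


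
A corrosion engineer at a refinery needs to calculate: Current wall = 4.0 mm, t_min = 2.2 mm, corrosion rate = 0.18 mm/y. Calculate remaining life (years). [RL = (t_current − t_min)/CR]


Apply the remaining-life relation: RL = (t_current − t_min) / CR
RL = (4.0 − 2.2) / 0.18 = 1.8 / 0.18 = 10.0 years

10.0 years


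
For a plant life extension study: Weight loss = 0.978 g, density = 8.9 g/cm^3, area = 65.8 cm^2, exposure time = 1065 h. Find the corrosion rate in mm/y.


Apply the mm/y weight-loss relation: CR = 87600 * W / (D * A * T)
Numerator: 87600 * 0.978 = 85672.8
Denominator: 8.9 * 65.8 * 1065 = 623685.3
CR = 85672.8 / 623685.3 = 0.137365 mm/y

0.137365 mm/y


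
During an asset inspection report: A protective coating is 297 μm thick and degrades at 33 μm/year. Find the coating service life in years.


Service life = thickness / degradation rate
Life = 297 / 33 = 9.0 years

9.0 years


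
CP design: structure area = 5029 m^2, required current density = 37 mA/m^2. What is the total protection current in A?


I = area * current density, then convert mA → A (÷1000)
I = 5029 * 37 / 1000 = 186.07 A

186.07 A


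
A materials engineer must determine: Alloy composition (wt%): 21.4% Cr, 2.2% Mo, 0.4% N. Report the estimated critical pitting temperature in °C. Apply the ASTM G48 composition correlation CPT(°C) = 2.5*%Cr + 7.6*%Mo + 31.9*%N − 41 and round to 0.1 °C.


Apply the ASTM G48 empirical CPT estimate: CPT(°C) = 2.5*%Cr + 7.6*%Mo + 31.9*%N − 41
2.5*21.4 = 53.5; 7.6*2.2 = 16.72; 31.9*0.4 = 12.76
CPT = 53.5 + 16.72 + 12.76 − 41 = 41.98 °C
Rounded to 0.1 °C: CPT ≈ 42.0 °C

42.0 °C


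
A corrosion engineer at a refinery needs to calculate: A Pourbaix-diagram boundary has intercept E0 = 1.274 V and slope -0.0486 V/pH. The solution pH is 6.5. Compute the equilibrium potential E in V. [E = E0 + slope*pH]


Apply the Pourbaix line equation: E = E0 + slope*pH
E = 1.274 + (-0.0486)*6.5 = 1.274 + (-0.3159) = 0.9581 V
Rounded to 4 decimal places: E = 0.9581 V

0.9581 V
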